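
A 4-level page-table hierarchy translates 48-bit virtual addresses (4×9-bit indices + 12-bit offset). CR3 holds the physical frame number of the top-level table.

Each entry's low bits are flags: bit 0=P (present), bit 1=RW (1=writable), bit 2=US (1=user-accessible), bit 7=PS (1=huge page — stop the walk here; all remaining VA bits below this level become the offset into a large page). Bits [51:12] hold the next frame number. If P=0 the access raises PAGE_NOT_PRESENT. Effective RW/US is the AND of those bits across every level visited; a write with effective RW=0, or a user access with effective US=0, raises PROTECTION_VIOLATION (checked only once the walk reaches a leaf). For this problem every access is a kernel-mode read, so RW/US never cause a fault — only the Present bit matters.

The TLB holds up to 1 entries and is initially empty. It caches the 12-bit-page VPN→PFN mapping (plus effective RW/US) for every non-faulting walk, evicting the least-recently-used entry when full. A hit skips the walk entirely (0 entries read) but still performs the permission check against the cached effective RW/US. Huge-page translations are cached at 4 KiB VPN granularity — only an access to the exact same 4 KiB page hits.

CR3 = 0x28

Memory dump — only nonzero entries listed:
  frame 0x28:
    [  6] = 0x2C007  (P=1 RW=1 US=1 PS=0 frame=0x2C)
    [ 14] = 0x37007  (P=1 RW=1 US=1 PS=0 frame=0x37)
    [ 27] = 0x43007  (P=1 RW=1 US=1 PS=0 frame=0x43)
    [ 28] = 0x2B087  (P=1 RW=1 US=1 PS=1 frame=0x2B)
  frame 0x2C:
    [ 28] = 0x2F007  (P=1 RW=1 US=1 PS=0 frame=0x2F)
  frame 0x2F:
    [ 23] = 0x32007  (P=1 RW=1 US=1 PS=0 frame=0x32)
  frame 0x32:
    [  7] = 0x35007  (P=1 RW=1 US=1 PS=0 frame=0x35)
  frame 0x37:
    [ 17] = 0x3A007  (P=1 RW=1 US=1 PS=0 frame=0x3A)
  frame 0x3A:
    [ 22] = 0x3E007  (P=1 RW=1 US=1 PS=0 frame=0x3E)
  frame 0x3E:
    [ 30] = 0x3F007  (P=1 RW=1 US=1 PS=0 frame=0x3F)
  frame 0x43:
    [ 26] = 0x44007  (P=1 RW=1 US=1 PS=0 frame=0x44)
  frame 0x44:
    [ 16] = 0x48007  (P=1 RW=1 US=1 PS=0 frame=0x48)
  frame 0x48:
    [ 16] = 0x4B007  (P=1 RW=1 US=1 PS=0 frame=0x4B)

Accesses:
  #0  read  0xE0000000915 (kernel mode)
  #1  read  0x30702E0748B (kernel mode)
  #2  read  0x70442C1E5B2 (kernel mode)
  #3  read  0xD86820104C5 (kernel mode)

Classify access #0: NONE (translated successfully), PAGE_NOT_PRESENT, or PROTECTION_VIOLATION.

Trace:
#0 VA=0xE0000000915 (r,kernel):
  L0 @0x28[28] → 0x2B087  P=1,RW=1,US=1,PS=1
  ✓ 0x2B915 (huge @L0)  — 1 lookups
#1 VA=0x30702E0748B (r,kernel):
  L0 @0x28[6] → 0x2C007  P=1,RW=1,US=1,PS=0
  L1 @0x2C[28] → 0x2F007  P=1,RW=1,US=1,PS=0
  L2 @0x2F[23] → 0x32007  P=1,RW=1,US=1,PS=0
  L3 @0x32[7] → 0x35007  P=1,RW=1,US=1,PS=0
  ✓ 0x3548B  — 4 lookups
#2 VA=0x70442C1E5B2 (r,kernel):
  L0 @0x28[14] → 0x37007  P=1,RW=1,US=1,PS=0
  L1 @0x37[17] → 0x3A007  P=1,RW=1,US=1,PS=0
  L2 @0x3A[22] → 0x3E007  P=1,RW=1,US=1,PS=0
  L3 @0x3E[30] → 0x3F007  P=1,RW=1,US=1,PS=0
  ✓ 0x3F5B2  — 4 lookups
#3 VA=0xD86820104C5 (r,kernel):
  L0 @0x28[27] → 0x43007  P=1,RW=1,US=1,PS=0
  L1 @0x43[26] → 0x44007  P=1,RW=1,US=1,PS=0
  L2 @0x44[16] → 0x48007  P=1,RW=1,US=1,PS=0
  L3 @0x48[16] → 0x4B007  P=1,RW=1,US=1,PS=0
  ✓ 0x4B4C5  — 4 lookups

Access #0 fault: NONE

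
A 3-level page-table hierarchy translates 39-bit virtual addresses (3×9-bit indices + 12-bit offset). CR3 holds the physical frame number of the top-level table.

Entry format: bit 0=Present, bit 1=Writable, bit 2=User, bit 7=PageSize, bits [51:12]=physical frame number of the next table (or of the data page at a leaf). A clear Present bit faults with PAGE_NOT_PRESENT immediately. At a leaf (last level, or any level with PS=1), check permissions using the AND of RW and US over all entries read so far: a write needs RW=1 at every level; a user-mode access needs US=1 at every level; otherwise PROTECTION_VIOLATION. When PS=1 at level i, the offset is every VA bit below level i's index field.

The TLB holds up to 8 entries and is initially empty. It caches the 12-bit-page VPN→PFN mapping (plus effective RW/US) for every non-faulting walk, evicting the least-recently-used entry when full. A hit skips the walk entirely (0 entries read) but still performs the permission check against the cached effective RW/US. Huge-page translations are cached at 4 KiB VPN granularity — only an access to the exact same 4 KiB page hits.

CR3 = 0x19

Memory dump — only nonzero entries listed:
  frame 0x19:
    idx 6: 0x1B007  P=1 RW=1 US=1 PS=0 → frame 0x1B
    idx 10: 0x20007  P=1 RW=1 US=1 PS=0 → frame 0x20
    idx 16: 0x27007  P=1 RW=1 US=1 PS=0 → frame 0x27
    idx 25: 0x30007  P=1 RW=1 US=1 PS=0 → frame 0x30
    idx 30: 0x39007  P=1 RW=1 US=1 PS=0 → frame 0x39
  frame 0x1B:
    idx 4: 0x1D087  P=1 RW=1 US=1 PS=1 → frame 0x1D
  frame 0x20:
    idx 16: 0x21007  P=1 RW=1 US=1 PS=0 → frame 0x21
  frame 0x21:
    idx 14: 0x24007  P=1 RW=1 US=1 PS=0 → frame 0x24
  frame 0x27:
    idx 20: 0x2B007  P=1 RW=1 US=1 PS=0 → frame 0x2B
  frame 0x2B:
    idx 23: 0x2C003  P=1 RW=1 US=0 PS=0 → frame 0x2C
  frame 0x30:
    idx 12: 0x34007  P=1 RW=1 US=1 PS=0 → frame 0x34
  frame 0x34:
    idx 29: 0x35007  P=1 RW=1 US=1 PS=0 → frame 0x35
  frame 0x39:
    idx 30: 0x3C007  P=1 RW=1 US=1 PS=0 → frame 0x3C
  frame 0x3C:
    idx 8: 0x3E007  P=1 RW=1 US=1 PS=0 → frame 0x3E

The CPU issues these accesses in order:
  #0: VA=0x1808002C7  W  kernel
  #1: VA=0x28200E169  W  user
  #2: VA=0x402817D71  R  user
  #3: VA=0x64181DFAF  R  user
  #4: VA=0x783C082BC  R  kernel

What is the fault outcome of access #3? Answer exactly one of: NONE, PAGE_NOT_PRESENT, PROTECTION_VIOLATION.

Walk each access:
#0 VA=0x1808002C7 (w,kernel):
  lvl0: tbl 0x19, slot 6 ⇒ 0x1B007 (P1/RW1/US1/PS0)
  lvl1: tbl 0x1B, slot 4 ⇒ 0x1D087 (P1/RW1/US1/PS1)
  → PA=0x1D2C7 (huge @L1)  (2 entries read)
#1 VA=0x28200E169 (w,user):
  lvl0: tbl 0x19, slot 10 ⇒ 0x20007 (P1/RW1/US1/PS0)
  lvl1: tbl 0x20, slot 16 ⇒ 0x21007 (P1/RW1/US1/PS0)
  lvl2: tbl 0x21, slot 14 ⇒ 0x24007 (P1/RW1/US1/PS0)
  → PA=0x24169  (3 entries read)
#2 VA=0x402817D71 (r,user):
  lvl0: tbl 0x19, slot 16 ⇒ 0x27007 (P1/RW1/US1/PS0)
  lvl1: tbl 0x27, slot 20 ⇒ 0x2B007 (P1/RW1/US1/PS0)
  lvl2: tbl 0x2B, slot 23 ⇒ 0x2C003 (P1/RW1/US0/PS0)
  ⇒ fault: PROTECTION_VIOLATION  — 3 lookups
#3 VA=0x64181DFAF (r,user):
  lvl0: tbl 0x19, slot 25 ⇒ 0x30007 (P1/RW1/US1/PS0)
  lvl1: tbl 0x30, slot 12 ⇒ 0x34007 (P1/RW1/US1/PS0)
  lvl2: tbl 0x34, slot 29 ⇒ 0x35007 (P1/RW1/US1/PS0)
  → PA=0x35FAF  (3 entries read)
#4 VA=0x783C082BC (r,kernel):
  lvl0: tbl 0x19, slot 30 ⇒ 0x39007 (P1/RW1/US1/PS0)
  lvl1: tbl 0x39, slot 30 ⇒ 0x3C007 (P1/RW1/US1/PS0)
  lvl2: tbl 0x3C, slot 8 ⇒ 0x3E007 (P1/RW1/US1/PS0)
  → PA=0x3E2BC  (3 entries read)

Access #3 fault: NONE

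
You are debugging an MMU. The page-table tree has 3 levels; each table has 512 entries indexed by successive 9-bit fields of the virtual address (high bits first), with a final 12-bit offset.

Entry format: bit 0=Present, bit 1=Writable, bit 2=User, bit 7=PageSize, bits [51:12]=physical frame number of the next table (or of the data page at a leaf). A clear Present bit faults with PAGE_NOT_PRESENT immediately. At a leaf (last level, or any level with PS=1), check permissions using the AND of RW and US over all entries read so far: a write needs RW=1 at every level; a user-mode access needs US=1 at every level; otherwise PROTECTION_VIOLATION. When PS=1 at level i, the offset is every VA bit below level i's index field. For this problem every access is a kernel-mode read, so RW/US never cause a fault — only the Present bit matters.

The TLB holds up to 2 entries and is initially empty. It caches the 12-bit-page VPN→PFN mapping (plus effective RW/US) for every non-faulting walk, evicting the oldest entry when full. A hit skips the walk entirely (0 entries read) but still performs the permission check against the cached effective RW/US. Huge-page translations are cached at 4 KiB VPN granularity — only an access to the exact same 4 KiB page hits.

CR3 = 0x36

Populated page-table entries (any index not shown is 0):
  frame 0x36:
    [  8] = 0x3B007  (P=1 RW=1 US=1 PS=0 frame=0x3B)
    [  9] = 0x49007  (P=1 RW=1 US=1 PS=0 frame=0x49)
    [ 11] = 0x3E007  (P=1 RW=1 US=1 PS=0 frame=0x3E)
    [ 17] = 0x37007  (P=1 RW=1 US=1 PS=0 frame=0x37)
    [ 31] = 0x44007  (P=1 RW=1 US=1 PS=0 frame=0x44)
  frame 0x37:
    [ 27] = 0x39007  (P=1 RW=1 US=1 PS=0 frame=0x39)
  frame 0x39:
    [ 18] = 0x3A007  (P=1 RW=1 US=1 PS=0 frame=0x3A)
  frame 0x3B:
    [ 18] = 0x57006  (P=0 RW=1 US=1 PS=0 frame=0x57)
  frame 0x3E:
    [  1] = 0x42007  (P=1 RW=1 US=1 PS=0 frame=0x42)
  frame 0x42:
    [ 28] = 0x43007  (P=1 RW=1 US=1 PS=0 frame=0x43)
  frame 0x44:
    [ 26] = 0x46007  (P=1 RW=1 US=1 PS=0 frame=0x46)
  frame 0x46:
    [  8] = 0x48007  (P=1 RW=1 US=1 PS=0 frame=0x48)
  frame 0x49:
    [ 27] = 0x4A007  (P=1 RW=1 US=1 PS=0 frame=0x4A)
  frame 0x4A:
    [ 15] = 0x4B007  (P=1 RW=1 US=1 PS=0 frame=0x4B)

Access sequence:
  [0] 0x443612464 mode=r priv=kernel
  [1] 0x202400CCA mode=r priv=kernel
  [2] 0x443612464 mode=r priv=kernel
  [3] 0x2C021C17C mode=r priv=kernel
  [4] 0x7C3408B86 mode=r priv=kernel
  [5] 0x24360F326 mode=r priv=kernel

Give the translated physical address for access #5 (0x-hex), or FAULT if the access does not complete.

Trace:
#0 VA=0x443612464 (r,kernel):
  L0 @0x36[17] → 0x37007  P=1,RW=1,US=1,PS=0
  L1 @0x37[27] → 0x39007  P=1,RW=1,US=1,PS=0
  L2 @0x39[18] → 0x3A007  P=1,RW=1,US=1,PS=0
  ⇒ phys 0x3A464  [3 reads]
#1 VA=0x202400CCA (r,kernel):
  L0 @0x36[8] → 0x3B007  P=1,RW=1,US=1,PS=0
  L1 @0x3B[18] → 0x57006  P=0,RW=1,US=1,PS=0
  ⇒ fault: PAGE_NOT_PRESENT  — 2 lookups
#2 VA=0x443612464 (r,kernel):
  TLB hit vpn=0x443612 → PA=0x3A464
#3 VA=0x2C021C17C (r,kernel):
  L0 @0x36[11] → 0x3E007  P=1,RW=1,US=1,PS=0
  L1 @0x3E[1] → 0x42007  P=1,RW=1,US=1,PS=0
  L2 @0x42[28] → 0x43007  P=1,RW=1,US=1,PS=0
  ⇒ phys 0x4317C  [3 reads]
#4 VA=0x7C3408B86 (r,kernel):
  L0 @0x36[31] → 0x44007  P=1,RW=1,US=1,PS=0
  L1 @0x44[26] → 0x46007  P=1,RW=1,US=1,PS=0
  L2 @0x46[8] → 0x48007  P=1,RW=1,US=1,PS=0
  ⇒ phys 0x48B86  [3 reads]
#5 VA=0x24360F326 (r,kernel):
  L0 @0x36[9] → 0x49007  P=1,RW=1,US=1,PS=0
  L1 @0x49[27] → 0x4A007  P=1,RW=1,US=1,PS=0
  L2 @0x4A[15] → 0x4B007  P=1,RW=1,US=1,PS=0
  ⇒ phys 0x4B326  [3 reads]

Access #5 PA: 0x4B326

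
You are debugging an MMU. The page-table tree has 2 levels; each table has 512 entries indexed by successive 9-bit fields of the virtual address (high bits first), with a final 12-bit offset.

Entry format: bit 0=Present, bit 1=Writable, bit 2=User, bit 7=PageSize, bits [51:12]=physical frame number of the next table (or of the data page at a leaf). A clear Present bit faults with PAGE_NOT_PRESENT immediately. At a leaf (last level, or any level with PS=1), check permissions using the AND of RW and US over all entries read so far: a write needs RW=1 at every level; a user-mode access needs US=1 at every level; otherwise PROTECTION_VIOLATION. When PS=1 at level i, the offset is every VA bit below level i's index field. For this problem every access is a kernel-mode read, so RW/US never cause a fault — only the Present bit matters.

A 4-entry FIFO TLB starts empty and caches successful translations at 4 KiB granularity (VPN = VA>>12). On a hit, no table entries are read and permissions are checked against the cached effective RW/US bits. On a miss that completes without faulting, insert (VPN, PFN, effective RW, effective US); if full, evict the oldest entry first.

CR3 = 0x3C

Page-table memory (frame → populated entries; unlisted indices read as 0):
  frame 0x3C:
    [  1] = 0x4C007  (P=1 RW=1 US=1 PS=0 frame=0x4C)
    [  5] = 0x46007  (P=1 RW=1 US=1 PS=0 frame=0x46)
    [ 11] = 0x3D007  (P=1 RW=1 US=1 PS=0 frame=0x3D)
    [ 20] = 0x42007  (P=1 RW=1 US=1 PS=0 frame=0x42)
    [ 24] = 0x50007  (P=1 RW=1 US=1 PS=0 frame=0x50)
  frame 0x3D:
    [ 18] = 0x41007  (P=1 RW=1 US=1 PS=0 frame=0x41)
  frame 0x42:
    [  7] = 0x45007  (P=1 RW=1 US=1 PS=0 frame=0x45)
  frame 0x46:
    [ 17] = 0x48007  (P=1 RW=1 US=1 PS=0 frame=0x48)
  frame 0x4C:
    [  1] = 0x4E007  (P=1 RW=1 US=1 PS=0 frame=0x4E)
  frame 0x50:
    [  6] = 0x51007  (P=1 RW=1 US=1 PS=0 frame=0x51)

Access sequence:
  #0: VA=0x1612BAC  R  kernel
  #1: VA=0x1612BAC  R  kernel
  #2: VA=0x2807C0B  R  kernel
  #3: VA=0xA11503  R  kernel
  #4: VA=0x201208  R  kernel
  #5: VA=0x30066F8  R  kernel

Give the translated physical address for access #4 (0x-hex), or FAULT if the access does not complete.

Trace:
#0 VA=0x1612BAC (r,kernel):
  L0 @0x3C[11] → 0x3D007  P=1,RW=1,US=1,PS=0
  L1 @0x3D[18] → 0x41007  P=1,RW=1,US=1,PS=0
  ⇒ phys 0x41BAC  [2 reads]
#1 VA=0x1612BAC (r,kernel):
  TLB hit vpn=0x1612 → PA=0x41BAC
#2 VA=0x2807C0B (r,kernel):
  L0 @0x3C[20] → 0x42007  P=1,RW=1,US=1,PS=0
  L1 @0x42[7] → 0x45007  P=1,RW=1,US=1,PS=0
  ⇒ phys 0x45C0B  [2 reads]
#3 VA=0xA11503 (r,kernel):
  L0 @0x3C[5] → 0x46007  P=1,RW=1,US=1,PS=0
  L1 @0x46[17] → 0x48007  P=1,RW=1,US=1,PS=0
  ⇒ phys 0x48503  [2 reads]
#4 VA=0x201208 (r,kernel):
  L0 @0x3C[1] → 0x4C007  P=1,RW=1,US=1,PS=0
  L1 @0x4C[1] → 0x4E007  P=1,RW=1,US=1,PS=0
  ⇒ phys 0x4E208  [2 reads]
#5 VA=0x30066F8 (r,kernel):
  L0 @0x3C[24] → 0x50007  P=1,RW=1,US=1,PS=0
  L1 @0x50[6] → 0x51007  P=1,RW=1,US=1,PS=0
  ⇒ phys 0x516F8  [2 reads]

Access #4 PA: 0x4E208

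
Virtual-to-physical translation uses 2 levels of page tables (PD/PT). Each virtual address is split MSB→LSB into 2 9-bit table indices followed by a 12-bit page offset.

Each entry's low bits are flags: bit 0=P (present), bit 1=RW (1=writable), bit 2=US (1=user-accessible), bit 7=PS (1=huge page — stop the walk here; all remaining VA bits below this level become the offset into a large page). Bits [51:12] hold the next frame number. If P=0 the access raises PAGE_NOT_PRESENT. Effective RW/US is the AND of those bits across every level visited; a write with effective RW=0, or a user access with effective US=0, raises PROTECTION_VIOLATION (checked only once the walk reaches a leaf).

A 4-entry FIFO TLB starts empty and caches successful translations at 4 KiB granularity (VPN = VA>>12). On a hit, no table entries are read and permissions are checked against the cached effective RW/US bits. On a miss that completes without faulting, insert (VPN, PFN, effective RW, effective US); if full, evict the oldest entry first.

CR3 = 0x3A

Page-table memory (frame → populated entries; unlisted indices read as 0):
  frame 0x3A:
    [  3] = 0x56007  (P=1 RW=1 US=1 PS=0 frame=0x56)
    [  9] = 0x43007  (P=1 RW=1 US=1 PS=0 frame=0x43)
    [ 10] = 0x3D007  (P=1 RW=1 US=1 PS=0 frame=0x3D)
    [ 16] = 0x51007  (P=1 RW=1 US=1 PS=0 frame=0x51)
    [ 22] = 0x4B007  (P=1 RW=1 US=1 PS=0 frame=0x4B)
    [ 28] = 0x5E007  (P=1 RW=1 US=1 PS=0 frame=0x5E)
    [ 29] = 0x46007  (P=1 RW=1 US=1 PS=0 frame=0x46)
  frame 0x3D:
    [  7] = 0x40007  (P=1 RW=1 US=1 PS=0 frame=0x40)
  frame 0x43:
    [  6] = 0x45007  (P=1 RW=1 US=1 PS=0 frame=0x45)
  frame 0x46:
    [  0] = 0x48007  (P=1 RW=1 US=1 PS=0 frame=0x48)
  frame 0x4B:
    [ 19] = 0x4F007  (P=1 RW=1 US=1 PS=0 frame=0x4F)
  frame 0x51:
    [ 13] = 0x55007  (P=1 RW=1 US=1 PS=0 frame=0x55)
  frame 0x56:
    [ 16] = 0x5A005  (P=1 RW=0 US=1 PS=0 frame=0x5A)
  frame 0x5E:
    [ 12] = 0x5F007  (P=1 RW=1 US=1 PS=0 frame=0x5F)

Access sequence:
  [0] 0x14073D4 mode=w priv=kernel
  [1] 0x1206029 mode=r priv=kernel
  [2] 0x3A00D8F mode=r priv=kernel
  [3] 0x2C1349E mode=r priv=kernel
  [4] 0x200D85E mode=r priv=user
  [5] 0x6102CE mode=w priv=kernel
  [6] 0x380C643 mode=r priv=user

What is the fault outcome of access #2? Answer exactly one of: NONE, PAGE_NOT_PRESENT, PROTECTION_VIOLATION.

Walk each access:
#0 VA=0x14073D4 (w,kernel):
  [0] read 0x3A idx=10: raw=0x3D007 flags P=1 W=1 U=1 S=0
  [1] read 0x3D idx=7: raw=0x40007 flags P=1 W=1 U=1 S=0
  ⇒ phys 0x403D4  [2 reads]
#1 VA=0x1206029 (r,kernel):
  [0] read 0x3A idx=9: raw=0x43007 flags P=1 W=1 U=1 S=0
  [1] read 0x43 idx=6: raw=0x45007 flags P=1 W=1 U=1 S=0
  ⇒ phys 0x45029  [2 reads]
#2 VA=0x3A00D8F (r,kernel):
  [0] read 0x3A idx=29: raw=0x46007 flags P=1 W=1 U=1 S=0
  [1] read 0x46 idx=0: raw=0x48007 flags P=1 W=1 U=1 S=0
  ⇒ phys 0x48D8F  [2 reads]
#3 VA=0x2C1349E (r,kernel):
  [0] read 0x3A idx=22: raw=0x4B007 flags P=1 W=1 U=1 S=0
  [1] read 0x4B idx=19: raw=0x4F007 flags P=1 W=1 U=1 S=0
  ⇒ phys 0x4F49E  [2 reads]
#4 VA=0x200D85E (r,user):
  [0] read 0x3A idx=16: raw=0x51007 flags P=1 W=1 U=1 S=0
  [1] read 0x51 idx=13: raw=0x55007 flags P=1 W=1 U=1 S=0
  ⇒ phys 0x5585E  [2 reads]
#5 VA=0x6102CE (w,kernel):
  [0] read 0x3A idx=3: raw=0x56007 flags P=1 W=1 U=1 S=0
  [1] read 0x56 idx=16: raw=0x5A005 flags P=1 W=0 U=1 S=0
  ✗ PROTECTION_VIOLATION  [2 reads]
#6 VA=0x380C643 (r,user):
  [0] read 0x3A idx=28: raw=0x5E007 flags P=1 W=1 U=1 S=0
  [1] read 0x5E idx=12: raw=0x5F007 flags P=1 W=1 U=1 S=0
  ⇒ phys 0x5F643  [2 reads]

Access #2 fault: NONE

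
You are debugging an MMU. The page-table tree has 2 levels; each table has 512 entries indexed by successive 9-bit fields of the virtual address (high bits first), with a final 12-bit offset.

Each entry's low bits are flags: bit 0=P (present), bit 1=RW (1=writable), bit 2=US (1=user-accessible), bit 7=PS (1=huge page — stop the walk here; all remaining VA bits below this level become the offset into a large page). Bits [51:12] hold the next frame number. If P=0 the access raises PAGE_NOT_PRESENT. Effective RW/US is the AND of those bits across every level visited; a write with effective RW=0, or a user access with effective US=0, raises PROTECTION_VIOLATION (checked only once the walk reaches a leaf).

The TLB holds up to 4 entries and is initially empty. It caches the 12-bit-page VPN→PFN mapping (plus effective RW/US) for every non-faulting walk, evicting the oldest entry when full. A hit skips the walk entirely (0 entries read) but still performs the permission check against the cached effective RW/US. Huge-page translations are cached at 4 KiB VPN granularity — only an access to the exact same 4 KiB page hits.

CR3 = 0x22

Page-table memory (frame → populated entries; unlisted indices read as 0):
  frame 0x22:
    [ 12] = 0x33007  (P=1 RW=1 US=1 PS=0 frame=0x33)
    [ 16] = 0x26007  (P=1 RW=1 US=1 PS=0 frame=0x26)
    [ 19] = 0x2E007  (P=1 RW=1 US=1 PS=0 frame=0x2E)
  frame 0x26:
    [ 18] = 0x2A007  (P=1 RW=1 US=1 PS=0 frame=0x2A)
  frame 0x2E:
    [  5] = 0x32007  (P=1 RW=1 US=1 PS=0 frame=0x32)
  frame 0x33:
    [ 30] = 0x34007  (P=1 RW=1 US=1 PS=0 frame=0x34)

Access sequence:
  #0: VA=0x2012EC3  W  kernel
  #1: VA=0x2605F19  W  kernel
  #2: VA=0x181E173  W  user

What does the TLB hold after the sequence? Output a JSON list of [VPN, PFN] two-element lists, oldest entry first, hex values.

Walk each access:
#0 VA=0x2012EC3 (w,kernel):
  lvl0: tbl 0x22, slot 16 ⇒ 0x26007 (P1/RW1/US1/PS0)
  lvl1: tbl 0x26, slot 18 ⇒ 0x2A007 (P1/RW1/US1/PS0)
  ⇒ phys 0x2AEC3  [2 reads]
#1 VA=0x2605F19 (w,kernel):
  lvl0: tbl 0x22, slot 19 ⇒ 0x2E007 (P1/RW1/US1/PS0)
  lvl1: tbl 0x2E, slot 5 ⇒ 0x32007 (P1/RW1/US1/PS0)
  ⇒ phys 0x32F19  [2 reads]
#2 VA=0x181E173 (w,user):
  lvl0: tbl 0x22, slot 12 ⇒ 0x33007 (P1/RW1/US1/PS0)
  lvl1: tbl 0x33, slot 30 ⇒ 0x34007 (P1/RW1/US1/PS0)
  ⇒ phys 0x34173  [2 reads]

TLB: [["0x2012", "0x2A"], ["0x2605", "0x32"], ["0x181E", "0x34"]]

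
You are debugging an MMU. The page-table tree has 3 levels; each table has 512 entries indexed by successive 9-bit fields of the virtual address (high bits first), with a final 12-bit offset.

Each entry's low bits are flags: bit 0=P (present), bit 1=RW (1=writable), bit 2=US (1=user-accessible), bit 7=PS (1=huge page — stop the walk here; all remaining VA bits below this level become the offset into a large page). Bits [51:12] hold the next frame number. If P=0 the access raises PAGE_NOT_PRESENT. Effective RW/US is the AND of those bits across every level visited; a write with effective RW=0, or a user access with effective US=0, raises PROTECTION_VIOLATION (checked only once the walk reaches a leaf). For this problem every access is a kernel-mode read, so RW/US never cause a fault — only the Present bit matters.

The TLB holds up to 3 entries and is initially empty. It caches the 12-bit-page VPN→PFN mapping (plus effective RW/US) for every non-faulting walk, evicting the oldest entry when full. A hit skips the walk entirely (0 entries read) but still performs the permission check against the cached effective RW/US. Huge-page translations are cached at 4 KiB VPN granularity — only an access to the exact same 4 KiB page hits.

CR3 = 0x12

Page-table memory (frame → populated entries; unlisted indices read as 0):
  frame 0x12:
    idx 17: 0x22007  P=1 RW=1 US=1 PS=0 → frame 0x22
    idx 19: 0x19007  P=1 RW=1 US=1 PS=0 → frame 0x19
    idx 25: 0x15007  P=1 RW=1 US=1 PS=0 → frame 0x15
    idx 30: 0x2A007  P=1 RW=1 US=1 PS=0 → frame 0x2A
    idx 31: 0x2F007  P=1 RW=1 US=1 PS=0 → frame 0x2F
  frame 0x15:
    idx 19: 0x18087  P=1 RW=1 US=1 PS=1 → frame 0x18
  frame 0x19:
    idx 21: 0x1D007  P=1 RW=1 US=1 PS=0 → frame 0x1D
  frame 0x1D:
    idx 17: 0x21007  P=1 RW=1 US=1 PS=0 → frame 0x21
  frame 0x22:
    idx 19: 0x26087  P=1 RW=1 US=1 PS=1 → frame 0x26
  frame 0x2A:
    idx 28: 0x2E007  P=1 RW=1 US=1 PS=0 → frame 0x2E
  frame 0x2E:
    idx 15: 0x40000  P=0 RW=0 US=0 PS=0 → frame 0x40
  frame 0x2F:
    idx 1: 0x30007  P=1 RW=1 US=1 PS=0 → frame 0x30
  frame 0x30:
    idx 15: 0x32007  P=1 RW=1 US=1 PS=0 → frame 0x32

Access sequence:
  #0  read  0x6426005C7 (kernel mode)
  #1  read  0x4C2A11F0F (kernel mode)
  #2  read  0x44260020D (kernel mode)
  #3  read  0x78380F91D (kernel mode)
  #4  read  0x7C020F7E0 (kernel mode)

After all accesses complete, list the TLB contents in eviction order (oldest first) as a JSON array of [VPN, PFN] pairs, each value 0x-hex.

Walk each access:
#0 VA=0x6426005C7 (r,kernel):
  L0 @0x12[25] → 0x15007  P=1,RW=1,US=1,PS=0
  L1 @0x15[19] → 0x18087  P=1,RW=1,US=1,PS=1
  ⇒ phys 0x185C7 (huge @L1)  [2 reads]
#1 VA=0x4C2A11F0F (r,kernel):
  L0 @0x12[19] → 0x19007  P=1,RW=1,US=1,PS=0
  L1 @0x19[21] → 0x1D007  P=1,RW=1,US=1,PS=0
  L2 @0x1D[17] → 0x21007  P=1,RW=1,US=1,PS=0
  ⇒ phys 0x21F0F  [3 reads]
#2 VA=0x44260020D (r,kernel):
  L0 @0x12[17] → 0x22007  P=1,RW=1,US=1,PS=0
  L1 @0x22[19] → 0x26087  P=1,RW=1,US=1,PS=1
  ⇒ phys 0x2620D (huge @L1)  [2 reads]
#3 VA=0x78380F91D (r,kernel):
  L0 @0x12[30] → 0x2A007  P=1,RW=1,US=1,PS=0
  L1 @0x2A[28] → 0x2E007  P=1,RW=1,US=1,PS=0
  L2 @0x2E[15] → 0x40000  P=0,RW=0,US=0,PS=0
  ⇒ fault: PAGE_NOT_PRESENT  — 3 lookups
#4 VA=0x7C020F7E0 (r,kernel):
  L0 @0x12[31] → 0x2F007  P=1,RW=1,US=1,PS=0
  L1 @0x2F[1] → 0x30007  P=1,RW=1,US=1,PS=0
  L2 @0x30[15] → 0x32007  P=1,RW=1,US=1,PS=0
  ⇒ phys 0x327E0  [3 reads]

TLB: [["0x4C2A11", "0x21"], ["0x442600", "0x26"], ["0x7C020F", "0x32"]]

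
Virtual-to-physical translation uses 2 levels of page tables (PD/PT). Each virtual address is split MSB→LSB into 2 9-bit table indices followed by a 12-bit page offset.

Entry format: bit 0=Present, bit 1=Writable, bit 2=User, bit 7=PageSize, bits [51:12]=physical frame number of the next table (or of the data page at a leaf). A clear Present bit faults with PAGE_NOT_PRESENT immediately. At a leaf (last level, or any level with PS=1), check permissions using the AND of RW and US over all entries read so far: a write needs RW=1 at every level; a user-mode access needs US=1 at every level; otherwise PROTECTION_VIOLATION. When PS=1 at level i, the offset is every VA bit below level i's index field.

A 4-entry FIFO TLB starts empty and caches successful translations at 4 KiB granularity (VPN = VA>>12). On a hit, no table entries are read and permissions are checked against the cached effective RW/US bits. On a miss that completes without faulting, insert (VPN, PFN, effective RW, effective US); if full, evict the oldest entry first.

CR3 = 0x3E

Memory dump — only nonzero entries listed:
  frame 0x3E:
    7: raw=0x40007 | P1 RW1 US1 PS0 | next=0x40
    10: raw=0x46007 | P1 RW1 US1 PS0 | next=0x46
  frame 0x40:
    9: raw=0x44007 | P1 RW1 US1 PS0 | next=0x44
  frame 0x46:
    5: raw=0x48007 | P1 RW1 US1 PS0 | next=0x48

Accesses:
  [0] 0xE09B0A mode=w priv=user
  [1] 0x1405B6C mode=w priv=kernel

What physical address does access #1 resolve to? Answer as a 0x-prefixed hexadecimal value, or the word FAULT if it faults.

Trace:
#0 VA=0xE09B0A (w,user):
  L0: frame=0x3E idx=7 entry=0x40007 [P=1 RW=1 US=1 PS=0]
  L1: frame=0x40 idx=9 entry=0x44007 [P=1 RW=1 US=1 PS=0]
  → PA=0x44B0A  (2 entries read)
#1 VA=0x1405B6C (w,kernel):
  L0: frame=0x3E idx=10 entry=0x46007 [P=1 RW=1 US=1 PS=0]
  L1: frame=0x46 idx=5 entry=0x48007 [P=1 RW=1 US=1 PS=0]
  → PA=0x48B6C  (2 entries read)

Access #1 PA: 0x48B6C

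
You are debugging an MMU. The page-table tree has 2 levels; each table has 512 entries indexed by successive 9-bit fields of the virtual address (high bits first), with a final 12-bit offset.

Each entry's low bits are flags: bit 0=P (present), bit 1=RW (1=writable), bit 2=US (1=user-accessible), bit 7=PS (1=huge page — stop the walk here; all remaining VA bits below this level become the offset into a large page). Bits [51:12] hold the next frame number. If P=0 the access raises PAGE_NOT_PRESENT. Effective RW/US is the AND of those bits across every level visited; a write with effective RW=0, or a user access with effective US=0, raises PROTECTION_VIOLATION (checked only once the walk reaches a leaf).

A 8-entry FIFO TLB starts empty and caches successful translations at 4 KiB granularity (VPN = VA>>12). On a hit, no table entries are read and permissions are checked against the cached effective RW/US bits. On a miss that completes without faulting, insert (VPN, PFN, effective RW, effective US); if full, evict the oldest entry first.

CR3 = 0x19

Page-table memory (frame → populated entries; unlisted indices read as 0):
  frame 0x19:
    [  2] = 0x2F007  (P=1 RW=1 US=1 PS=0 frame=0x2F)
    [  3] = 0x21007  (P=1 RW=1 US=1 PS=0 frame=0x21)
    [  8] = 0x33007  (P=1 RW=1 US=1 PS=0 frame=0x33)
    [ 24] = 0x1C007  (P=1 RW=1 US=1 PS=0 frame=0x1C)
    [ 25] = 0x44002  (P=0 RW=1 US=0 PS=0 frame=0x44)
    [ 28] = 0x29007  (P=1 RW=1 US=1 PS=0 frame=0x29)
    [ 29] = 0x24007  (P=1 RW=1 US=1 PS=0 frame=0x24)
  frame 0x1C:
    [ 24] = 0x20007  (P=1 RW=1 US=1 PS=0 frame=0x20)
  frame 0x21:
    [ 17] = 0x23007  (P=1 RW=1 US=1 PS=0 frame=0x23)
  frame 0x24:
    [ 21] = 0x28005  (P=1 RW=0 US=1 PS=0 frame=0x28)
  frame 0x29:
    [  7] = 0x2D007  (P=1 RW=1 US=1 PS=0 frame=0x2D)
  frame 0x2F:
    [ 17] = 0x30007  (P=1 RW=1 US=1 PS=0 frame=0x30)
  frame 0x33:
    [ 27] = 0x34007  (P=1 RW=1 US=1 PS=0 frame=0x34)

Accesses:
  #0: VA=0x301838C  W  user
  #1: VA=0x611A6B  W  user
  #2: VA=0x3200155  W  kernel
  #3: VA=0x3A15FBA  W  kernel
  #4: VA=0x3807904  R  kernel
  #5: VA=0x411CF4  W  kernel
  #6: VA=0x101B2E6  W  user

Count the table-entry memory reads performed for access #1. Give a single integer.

Per-access translation:
#0 VA=0x301838C (w,user):
  L0: frame=0x19 idx=24 entry=0x1C007 [P=1 RW=1 US=1 PS=0]
  L1: frame=0x1C idx=24 entry=0x20007 [P=1 RW=1 US=1 PS=0]
  → PA=0x2038C  (2 entries read)
#1 VA=0x611A6B (w,user):
  L0: frame=0x19 idx=3 entry=0x21007 [P=1 RW=1 US=1 PS=0]
  L1: frame=0x21 idx=17 entry=0x23007 [P=1 RW=1 US=1 PS=0]
  → PA=0x23A6B  (2 entries read)
#2 VA=0x3200155 (w,kernel):
  L0: frame=0x19 idx=25 entry=0x44002 [P=0 RW=1 US=0 PS=0]
  → PAGE_NOT_PRESENT  (1 entries read)
#3 VA=0x3A15FBA (w,kernel):
  L0: frame=0x19 idx=29 entry=0x24007 [P=1 RW=1 US=1 PS=0]
  L1: frame=0x24 idx=21 entry=0x28005 [P=1 RW=0 US=1 PS=0]
  → PROTECTION_VIOLATION  (2 entries read)
#4 VA=0x3807904 (r,kernel):
  L0: frame=0x19 idx=28 entry=0x29007 [P=1 RW=1 US=1 PS=0]
  L1: frame=0x29 idx=7 entry=0x2D007 [P=1 RW=1 US=1 PS=0]
  → PA=0x2D904  (2 entries read)
#5 VA=0x411CF4 (w,kernel):
  L0: frame=0x19 idx=2 entry=0x2F007 [P=1 RW=1 US=1 PS=0]
  L1: frame=0x2F idx=17 entry=0x30007 [P=1 RW=1 US=1 PS=0]
  → PA=0x30CF4  (2 entries read)
#6 VA=0x101B2E6 (w,user):
  L0: frame=0x19 idx=8 entry=0x33007 [P=1 RW=1 US=1 PS=0]
  L1: frame=0x33 idx=27 entry=0x34007 [P=1 RW=1 US=1 PS=0]
  → PA=0x342E6  (2 entries read)

Entries read for #1: 2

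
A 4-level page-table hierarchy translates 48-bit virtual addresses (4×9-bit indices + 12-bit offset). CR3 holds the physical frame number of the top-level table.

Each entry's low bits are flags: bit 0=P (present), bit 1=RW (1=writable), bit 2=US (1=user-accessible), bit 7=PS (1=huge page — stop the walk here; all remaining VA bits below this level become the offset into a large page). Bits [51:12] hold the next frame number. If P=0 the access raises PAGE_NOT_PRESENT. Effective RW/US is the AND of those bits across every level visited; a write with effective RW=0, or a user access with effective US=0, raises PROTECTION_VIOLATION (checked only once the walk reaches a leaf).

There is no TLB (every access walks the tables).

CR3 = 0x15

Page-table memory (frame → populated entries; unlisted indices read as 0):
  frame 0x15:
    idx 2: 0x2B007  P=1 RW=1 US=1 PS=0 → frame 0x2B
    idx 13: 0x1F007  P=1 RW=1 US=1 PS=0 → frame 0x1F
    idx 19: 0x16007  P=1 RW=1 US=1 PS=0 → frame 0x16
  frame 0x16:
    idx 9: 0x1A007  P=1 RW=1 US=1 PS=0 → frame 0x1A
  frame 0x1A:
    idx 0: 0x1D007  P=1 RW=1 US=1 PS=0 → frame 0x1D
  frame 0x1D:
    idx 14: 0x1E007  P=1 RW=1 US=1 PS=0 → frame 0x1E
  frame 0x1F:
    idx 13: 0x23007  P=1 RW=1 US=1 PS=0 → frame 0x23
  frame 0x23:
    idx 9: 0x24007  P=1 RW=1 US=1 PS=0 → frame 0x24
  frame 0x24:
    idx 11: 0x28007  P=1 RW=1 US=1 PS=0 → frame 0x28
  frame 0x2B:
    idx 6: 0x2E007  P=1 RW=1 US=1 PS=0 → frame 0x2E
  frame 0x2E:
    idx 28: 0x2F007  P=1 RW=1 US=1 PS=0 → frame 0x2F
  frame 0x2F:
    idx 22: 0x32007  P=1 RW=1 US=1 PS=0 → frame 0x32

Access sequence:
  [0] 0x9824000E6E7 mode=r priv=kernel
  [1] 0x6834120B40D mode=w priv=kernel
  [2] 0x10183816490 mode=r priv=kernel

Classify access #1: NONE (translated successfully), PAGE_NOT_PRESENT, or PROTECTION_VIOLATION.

Trace:
#0 VA=0x9824000E6E7 (r,kernel):
  lvl0: tbl 0x15, slot 19 ⇒ 0x16007 (P1/RW1/US1/PS0)
  lvl1: tbl 0x16, slot 9 ⇒ 0x1A007 (P1/RW1/US1/PS0)
  lvl2: tbl 0x1A, slot 0 ⇒ 0x1D007 (P1/RW1/US1/PS0)
  lvl3: tbl 0x1D, slot 14 ⇒ 0x1E007 (P1/RW1/US1/PS0)
  ✓ 0x1E6E7  — 4 lookups
#1 VA=0x6834120B40D (w,kernel):
  lvl0: tbl 0x15, slot 13 ⇒ 0x1F007 (P1/RW1/US1/PS0)
  lvl1: tbl 0x1F, slot 13 ⇒ 0x23007 (P1/RW1/US1/PS0)
  lvl2: tbl 0x23, slot 9 ⇒ 0x24007 (P1/RW1/US1/PS0)
  lvl3: tbl 0x24, slot 11 ⇒ 0x28007 (P1/RW1/US1/PS0)
  ✓ 0x2840D  — 4 lookups
#2 VA=0x10183816490 (r,kernel):
  lvl0: tbl 0x15, slot 2 ⇒ 0x2B007 (P1/RW1/US1/PS0)
  lvl1: tbl 0x2B, slot 6 ⇒ 0x2E007 (P1/RW1/US1/PS0)
  lvl2: tbl 0x2E, slot 28 ⇒ 0x2F007 (P1/RW1/US1/PS0)
  lvl3: tbl 0x2F, slot 22 ⇒ 0x32007 (P1/RW1/US1/PS0)
  ✓ 0x32490  — 4 lookups

Access #1 fault: NONE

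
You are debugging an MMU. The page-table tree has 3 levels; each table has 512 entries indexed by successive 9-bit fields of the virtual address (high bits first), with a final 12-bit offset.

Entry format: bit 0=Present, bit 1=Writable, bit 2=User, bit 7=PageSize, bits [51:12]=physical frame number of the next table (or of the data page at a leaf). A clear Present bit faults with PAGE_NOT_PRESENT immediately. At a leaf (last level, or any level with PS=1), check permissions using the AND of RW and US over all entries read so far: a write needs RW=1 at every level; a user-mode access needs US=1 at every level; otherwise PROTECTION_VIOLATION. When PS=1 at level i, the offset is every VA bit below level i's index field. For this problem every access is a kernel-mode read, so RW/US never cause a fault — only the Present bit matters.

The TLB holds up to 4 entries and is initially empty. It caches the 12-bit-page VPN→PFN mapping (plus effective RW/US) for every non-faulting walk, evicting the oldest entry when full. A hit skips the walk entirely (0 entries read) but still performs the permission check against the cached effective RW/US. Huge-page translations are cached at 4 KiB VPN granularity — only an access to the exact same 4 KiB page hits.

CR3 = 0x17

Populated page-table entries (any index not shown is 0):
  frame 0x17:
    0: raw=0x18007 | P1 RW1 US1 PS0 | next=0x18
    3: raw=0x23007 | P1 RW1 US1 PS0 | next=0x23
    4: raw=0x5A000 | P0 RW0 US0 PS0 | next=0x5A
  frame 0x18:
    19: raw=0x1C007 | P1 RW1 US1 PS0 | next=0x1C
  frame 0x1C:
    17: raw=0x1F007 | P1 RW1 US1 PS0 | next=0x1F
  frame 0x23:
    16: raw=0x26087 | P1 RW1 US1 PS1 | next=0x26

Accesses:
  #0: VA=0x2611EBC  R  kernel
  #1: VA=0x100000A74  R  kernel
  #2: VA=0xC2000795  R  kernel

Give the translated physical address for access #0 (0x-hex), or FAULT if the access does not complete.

Per-access translation:
#0 VA=0x2611EBC (r,kernel):
  lvl0: tbl 0x17, slot 0 ⇒ 0x18007 (P1/RW1/US1/PS0)
  lvl1: tbl 0x18, slot 19 ⇒ 0x1C007 (P1/RW1/US1/PS0)
  lvl2: tbl 0x1C, slot 17 ⇒ 0x1F007 (P1/RW1/US1/PS0)
  ✓ 0x1FEBC  — 3 lookups
#1 VA=0x100000A74 (r,kernel):
  lvl0: tbl 0x17, slot 4 ⇒ 0x5A000 (P0/RW0/US0/PS0)
  ✗ PAGE_NOT_PRESENT  [1 reads]
#2 VA=0xC2000795 (r,kernel):
  lvl0: tbl 0x17, slot 3 ⇒ 0x23007 (P1/RW1/US1/PS0)
  lvl1: tbl 0x23, slot 16 ⇒ 0x26087 (P1/RW1/US1/PS1)
  ✓ 0x26795 (huge @L1)  — 2 lookups

Access #0 PA: 0x1FEBC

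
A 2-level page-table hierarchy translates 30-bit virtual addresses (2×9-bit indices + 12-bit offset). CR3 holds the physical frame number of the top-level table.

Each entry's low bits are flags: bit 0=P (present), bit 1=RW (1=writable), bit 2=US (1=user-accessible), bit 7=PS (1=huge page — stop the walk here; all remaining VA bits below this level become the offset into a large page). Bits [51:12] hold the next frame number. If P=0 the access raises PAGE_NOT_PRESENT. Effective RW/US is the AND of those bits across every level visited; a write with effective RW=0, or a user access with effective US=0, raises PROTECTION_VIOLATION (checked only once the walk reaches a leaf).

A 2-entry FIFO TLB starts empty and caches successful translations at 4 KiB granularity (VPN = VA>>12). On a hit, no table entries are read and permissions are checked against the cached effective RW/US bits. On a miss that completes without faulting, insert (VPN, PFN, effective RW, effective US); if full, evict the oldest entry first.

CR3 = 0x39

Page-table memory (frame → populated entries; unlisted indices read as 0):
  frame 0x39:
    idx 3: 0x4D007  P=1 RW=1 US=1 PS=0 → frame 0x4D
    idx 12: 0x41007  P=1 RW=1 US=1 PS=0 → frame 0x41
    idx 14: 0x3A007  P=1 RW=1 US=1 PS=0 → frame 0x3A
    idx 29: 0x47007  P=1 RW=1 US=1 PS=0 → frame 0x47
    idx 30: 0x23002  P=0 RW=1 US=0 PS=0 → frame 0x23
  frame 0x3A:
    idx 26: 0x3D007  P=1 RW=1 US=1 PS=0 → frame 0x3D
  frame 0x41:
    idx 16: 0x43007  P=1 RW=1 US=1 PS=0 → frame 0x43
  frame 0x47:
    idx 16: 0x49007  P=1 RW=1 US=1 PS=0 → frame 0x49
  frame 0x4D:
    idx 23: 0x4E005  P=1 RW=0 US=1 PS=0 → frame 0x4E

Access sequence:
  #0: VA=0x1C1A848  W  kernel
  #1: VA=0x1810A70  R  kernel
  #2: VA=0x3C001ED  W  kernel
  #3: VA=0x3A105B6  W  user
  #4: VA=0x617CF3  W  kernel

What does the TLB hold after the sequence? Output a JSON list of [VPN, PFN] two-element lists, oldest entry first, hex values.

Trace:
#0 VA=0x1C1A848 (w,kernel):
  L0 @0x39[14] → 0x3A007  P=1,RW=1,US=1,PS=0
  L1 @0x3A[26] → 0x3D007  P=1,RW=1,US=1,PS=0
  → PA=0x3D848  (2 entries read)
#1 VA=0x1810A70 (r,kernel):
  L0 @0x39[12] → 0x41007  P=1,RW=1,US=1,PS=0
  L1 @0x41[16] → 0x43007  P=1,RW=1,US=1,PS=0
  → PA=0x43A70  (2 entries read)
#2 VA=0x3C001ED (w,kernel):
  L0 @0x39[30] → 0x23002  P=0,RW=1,US=0,PS=0
  ✗ PAGE_NOT_PRESENT  [1 reads]
#3 VA=0x3A105B6 (w,user):
  L0 @0x39[29] → 0x47007  P=1,RW=1,US=1,PS=0
  L1 @0x47[16] → 0x49007  P=1,RW=1,US=1,PS=0
  → PA=0x495B6  (2 entries read)
#4 VA=0x617CF3 (w,kernel):
  L0 @0x39[3] → 0x4D007  P=1,RW=1,US=1,PS=0
  L1 @0x4D[23] → 0x4E005  P=1,RW=0,US=1,PS=0
  ✗ PROTECTION_VIOLATION  [2 reads]

TLB: [["0x1810", "0x43"], ["0x3A10", "0x49"]]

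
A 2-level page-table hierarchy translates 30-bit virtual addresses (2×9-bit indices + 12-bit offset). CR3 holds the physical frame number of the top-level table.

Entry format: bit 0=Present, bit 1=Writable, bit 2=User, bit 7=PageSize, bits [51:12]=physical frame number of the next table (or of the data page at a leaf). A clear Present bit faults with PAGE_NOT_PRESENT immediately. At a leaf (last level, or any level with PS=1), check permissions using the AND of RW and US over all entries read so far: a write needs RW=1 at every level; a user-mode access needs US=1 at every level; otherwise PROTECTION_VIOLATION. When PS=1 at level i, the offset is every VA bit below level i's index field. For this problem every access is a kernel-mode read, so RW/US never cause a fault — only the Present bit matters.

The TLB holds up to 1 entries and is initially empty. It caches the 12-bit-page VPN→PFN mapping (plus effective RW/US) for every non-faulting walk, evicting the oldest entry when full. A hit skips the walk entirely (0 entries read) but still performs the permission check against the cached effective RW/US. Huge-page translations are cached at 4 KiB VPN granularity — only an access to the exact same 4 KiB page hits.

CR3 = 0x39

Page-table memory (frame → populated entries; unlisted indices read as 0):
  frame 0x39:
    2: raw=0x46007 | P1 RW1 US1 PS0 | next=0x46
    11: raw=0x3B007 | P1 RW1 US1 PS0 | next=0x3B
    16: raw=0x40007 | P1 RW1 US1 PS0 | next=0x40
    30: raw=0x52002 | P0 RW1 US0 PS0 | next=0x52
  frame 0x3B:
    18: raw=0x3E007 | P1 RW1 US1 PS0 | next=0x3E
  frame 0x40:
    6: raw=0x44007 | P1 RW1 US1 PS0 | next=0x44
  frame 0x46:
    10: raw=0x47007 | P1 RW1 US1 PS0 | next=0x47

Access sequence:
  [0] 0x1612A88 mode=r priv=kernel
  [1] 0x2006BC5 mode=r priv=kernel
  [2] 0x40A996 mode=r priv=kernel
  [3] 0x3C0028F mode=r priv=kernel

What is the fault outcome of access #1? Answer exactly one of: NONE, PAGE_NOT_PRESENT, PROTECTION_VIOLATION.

Per-access translation:
#0 VA=0x1612A88 (r,kernel):
  lvl0: tbl 0x39, slot 11 ⇒ 0x3B007 (P1/RW1/US1/PS0)
  lvl1: tbl 0x3B, slot 18 ⇒ 0x3E007 (P1/RW1/US1/PS0)
  → PA=0x3EA88  (2 entries read)
#1 VA=0x2006BC5 (r,kernel):
  lvl0: tbl 0x39, slot 16 ⇒ 0x40007 (P1/RW1/US1/PS0)
  lvl1: tbl 0x40, slot 6 ⇒ 0x44007 (P1/RW1/US1/PS0)
  → PA=0x44BC5  (2 entries read)
#2 VA=0x40A996 (r,kernel):
  lvl0: tbl 0x39, slot 2 ⇒ 0x46007 (P1/RW1/US1/PS0)
  lvl1: tbl 0x46, slot 10 ⇒ 0x47007 (P1/RW1/US1/PS0)
  → PA=0x47996  (2 entries read)
#3 VA=0x3C0028F (r,kernel):
  lvl0: tbl 0x39, slot 30 ⇒ 0x52002 (P0/RW1/US0/PS0)
  ✗ PAGE_NOT_PRESENT  [1 reads]

Access #1 fault: NONE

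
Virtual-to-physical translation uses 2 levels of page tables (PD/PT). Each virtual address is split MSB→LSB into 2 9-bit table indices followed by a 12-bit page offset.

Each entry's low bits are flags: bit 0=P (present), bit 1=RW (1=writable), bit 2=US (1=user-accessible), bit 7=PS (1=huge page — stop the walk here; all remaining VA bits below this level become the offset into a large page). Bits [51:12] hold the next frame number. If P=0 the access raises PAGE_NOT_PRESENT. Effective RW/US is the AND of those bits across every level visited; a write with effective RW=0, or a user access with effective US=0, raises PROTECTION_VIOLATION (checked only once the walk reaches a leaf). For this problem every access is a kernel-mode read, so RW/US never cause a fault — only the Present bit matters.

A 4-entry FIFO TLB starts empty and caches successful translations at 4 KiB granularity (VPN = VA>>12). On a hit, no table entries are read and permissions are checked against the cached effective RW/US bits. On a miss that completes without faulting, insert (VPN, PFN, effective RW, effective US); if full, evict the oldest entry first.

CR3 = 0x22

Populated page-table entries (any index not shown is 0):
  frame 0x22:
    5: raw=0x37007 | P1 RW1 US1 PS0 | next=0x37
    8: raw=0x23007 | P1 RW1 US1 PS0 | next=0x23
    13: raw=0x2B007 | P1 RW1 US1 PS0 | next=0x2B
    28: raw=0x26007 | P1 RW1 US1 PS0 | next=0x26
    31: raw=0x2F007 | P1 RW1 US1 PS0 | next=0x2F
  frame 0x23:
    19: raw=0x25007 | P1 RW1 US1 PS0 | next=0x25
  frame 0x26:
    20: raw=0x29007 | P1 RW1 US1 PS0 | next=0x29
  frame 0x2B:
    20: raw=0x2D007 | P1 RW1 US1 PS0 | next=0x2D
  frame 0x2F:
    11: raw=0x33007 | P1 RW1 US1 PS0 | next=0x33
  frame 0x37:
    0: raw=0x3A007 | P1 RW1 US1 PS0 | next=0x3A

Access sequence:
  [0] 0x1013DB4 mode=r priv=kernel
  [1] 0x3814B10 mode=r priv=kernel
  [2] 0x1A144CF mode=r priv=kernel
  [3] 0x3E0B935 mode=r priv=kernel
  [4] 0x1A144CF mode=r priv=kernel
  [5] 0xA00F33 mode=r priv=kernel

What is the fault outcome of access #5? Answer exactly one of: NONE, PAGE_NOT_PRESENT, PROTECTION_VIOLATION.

Trace:
#0 VA=0x1013DB4 (r,kernel):
  L0 @0x22[8] → 0x23007  P=1,RW=1,US=1,PS=0
  L1 @0x23[19] → 0x25007  P=1,RW=1,US=1,PS=0
  → PA=0x25DB4  (2 entries read)
#1 VA=0x3814B10 (r,kernel):
  L0 @0x22[28] → 0x26007  P=1,RW=1,US=1,PS=0
  L1 @0x26[20] → 0x29007  P=1,RW=1,US=1,PS=0
  → PA=0x29B10  (2 entries read)
#2 VA=0x1A144CF (r,kernel):
  L0 @0x22[13] → 0x2B007  P=1,RW=1,US=1,PS=0
  L1 @0x2B[20] → 0x2D007  P=1,RW=1,US=1,PS=0
  → PA=0x2D4CF  (2 entries read)
#3 VA=0x3E0B935 (r,kernel):
  L0 @0x22[31] → 0x2F007  P=1,RW=1,US=1,PS=0
  L1 @0x2F[11] → 0x33007  P=1,RW=1,US=1,PS=0
  → PA=0x33935  (2 entries read)
#4 VA=0x1A144CF (r,kernel):
  TLB hit vpn=0x1A14 → PA=0x2D4CF
#5 VA=0xA00F33 (r,kernel):
  L0 @0x22[5] → 0x37007  P=1,RW=1,US=1,PS=0
  L1 @0x37[0] → 0x3A007  P=1,RW=1,US=1,PS=0
  → PA=0x3AF33  (2 entries read)

Access #5 fault: NONE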